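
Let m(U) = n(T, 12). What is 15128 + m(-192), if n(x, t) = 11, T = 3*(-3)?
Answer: 15139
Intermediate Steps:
T = -9
m(U) = 11
15128 + m(-192) = 15128 + 11 = 15139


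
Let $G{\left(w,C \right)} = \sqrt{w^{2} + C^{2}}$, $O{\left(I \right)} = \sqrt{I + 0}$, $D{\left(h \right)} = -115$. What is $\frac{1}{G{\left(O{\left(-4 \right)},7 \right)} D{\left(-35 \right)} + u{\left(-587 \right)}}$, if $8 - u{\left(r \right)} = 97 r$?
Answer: $\frac{56947}{3242365684} + \frac{345 \sqrt{5}}{3242365684} \approx 1.7801 \cdot 10^{-5}$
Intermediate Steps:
$O{\left(I \right)} = \sqrt{I}$
$G{\left(w,C \right)} = \sqrt{C^{2} + w^{2}}$
$u{\left(r \right)} = 8 - 97 r$
$\frac{1}{G{\left(O{\left(-4 \right)},7 \right)} D{\left(-35 \right)} + u{\left(-587 \right)}} = \frac{1}{\sqrt{7^{2} + \left(\sqrt{-4}\right)^{2}} \left(-115\right) + \left(8 - -56939\right)} = \frac{1}{\sqrt{49 + \left(2 i\right)^{2}} \left(-115\right) + \left(8 + 56939\right)} = \frac{1}{\sqrt{49 - 4} \left(-115\right) + 56947} = \frac{1}{\sqrt{45} \left(-115\right) + 56947} = \frac{1}{3 \sqrt{5} \left(-115\right) + 56947} = \frac{1}{- 345 \sqrt{5} + 56947} = \frac{1}{56947 - 345 \sqrt{5}}$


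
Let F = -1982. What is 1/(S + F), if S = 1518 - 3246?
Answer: -1/3710 ≈ -0.00026954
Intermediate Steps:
S = -1728
1/(S + F) = 1/(-1728 - 1982) = 1/(-3710) = -1/3710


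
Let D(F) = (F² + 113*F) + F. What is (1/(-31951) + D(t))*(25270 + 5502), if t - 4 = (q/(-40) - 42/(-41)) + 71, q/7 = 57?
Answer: 7861915110342233843/21483852400 ≈ 3.6595e+8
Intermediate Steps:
q = 399 (q = 7*57 = 399)
t = 108321/1640 (t = 4 + ((399/(-40) - 42/(-41)) + 71) = 4 + ((399*(-1/40) - 42*(-1/41)) + 71) = 4 + ((-399/40 + 42/41) + 71) = 4 + (-14679/1640 + 71) = 4 + 101761/1640 = 108321/1640 ≈ 66.049)
D(F) = F² + 114*F
(1/(-31951) + D(t))*(25270 + 5502) = (1/(-31951) + 108321*(114 + 108321/1640)/1640)*(25270 + 5502) = (-1/31951 + (108321/1640)*(295281/1640))*30772 = (-1/31951 + 31985133201/2689600)*30772 = (1021956988215551/85935409600)*30772 = 7861915110342233843/21483852400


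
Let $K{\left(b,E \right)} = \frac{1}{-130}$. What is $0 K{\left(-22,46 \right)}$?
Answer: $0$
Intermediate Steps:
$K{\left(b,E \right)} = - \frac{1}{130}$
$0 K{\left(-22,46 \right)} = 0 \left(- \frac{1}{130}\right) = 0$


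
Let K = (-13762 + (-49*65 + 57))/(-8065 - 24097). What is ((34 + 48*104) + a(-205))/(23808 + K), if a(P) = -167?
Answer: 78137579/382864893 ≈ 0.20409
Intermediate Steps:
K = 8445/16081 (K = (-13762 + (-3185 + 57))/(-32162) = (-13762 - 3128)*(-1/32162) = -16890*(-1/32162) = 8445/16081 ≈ 0.52515)
((34 + 48*104) + a(-205))/(23808 + K) = ((34 + 48*104) - 167)/(23808 + 8445/16081) = ((34 + 4992) - 167)/(382864893/16081) = (5026 - 167)*(16081/382864893) = 4859*(16081/382864893) = 78137579/382864893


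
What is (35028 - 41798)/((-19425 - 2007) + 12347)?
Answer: 1354/1817 ≈ 0.74518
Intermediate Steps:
(35028 - 41798)/((-19425 - 2007) + 12347) = -6770/(-21432 + 12347) = -6770/(-9085) = -6770*(-1/9085) = 1354/1817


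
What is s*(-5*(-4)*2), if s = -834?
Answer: -33360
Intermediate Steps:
s*(-5*(-4)*2) = -834*(-5*(-4))*2 = -16680*2 = -834*40 = -33360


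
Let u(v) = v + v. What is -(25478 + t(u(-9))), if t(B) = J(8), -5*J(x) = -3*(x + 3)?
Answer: -127423/5 ≈ -25485.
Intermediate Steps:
u(v) = 2*v
J(x) = 9/5 + 3*x/5 (J(x) = -(-3)*(x + 3)/5 = -(-3)*(3 + x)/5 = -(-9 - 3*x)/5 = 9/5 + 3*x/5)
t(B) = 33/5 (t(B) = 9/5 + (⅗)*8 = 9/5 + 24/5 = 33/5)
-(25478 + t(u(-9))) = -(25478 + 33/5) = -1*127423/5 = -127423/5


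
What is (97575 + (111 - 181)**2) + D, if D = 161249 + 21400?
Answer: 285124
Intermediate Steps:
D = 182649
(97575 + (111 - 181)**2) + D = (97575 + (111 - 181)**2) + 182649 = (97575 + (-70)**2) + 182649 = (97575 + 4900) + 182649 = 102475 + 182649 = 285124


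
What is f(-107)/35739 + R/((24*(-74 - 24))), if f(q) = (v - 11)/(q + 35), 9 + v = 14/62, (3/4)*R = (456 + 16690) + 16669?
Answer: -74927855633/3908702952 ≈ -19.169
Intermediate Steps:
R = 135260/3 (R = 4*((456 + 16690) + 16669)/3 = 4*(17146 + 16669)/3 = (4/3)*33815 = 135260/3 ≈ 45087.)
v = -272/31 (v = -9 + 14/62 = -9 + 14*(1/62) = -9 + 7/31 = -272/31 ≈ -8.7742)
f(q) = -613/(31*(35 + q)) (f(q) = (-272/31 - 11)/(q + 35) = -613/(31*(35 + q)))
f(-107)/35739 + R/((24*(-74 - 24))) = -613/(1085 + 31*(-107))/35739 + 135260/(3*((24*(-74 - 24)))) = -613/(1085 - 3317)*(1/35739) + 135260/(3*((24*(-98)))) = -613/(-2232)*(1/35739) + (135260/3)/(-2352) = -613*(-1/2232)*(1/35739) + (135260/3)*(-1/2352) = (613/2232)*(1/35739) - 33815/1764 = 613/79769448 - 33815/1764 = -74927855633/3908702952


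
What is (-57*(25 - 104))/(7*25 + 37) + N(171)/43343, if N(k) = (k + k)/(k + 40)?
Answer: 41181687123/1938819076 ≈ 21.241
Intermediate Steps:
N(k) = 2*k/(40 + k) (N(k) = (2*k)/(40 + k) = 2*k/(40 + k))
(-57*(25 - 104))/(7*25 + 37) + N(171)/43343 = (-57*(25 - 104))/(7*25 + 37) + (2*171/(40 + 171))/43343 = (-57*(-79))/(175 + 37) + (2*171/211)*(1/43343) = 4503/212 + (2*171*(1/211))*(1/43343) = 4503*(1/212) + (342/211)*(1/43343) = 4503/212 + 342/9145373 = 41181687123/1938819076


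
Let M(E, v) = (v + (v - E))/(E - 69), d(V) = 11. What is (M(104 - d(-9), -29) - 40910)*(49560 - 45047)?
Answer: -4431725383/24 ≈ -1.8466e+8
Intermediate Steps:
M(E, v) = (-E + 2*v)/(-69 + E)
(M(104 - d(-9), -29) - 40910)*(49560 - 45047) = ((-(104 - 1*11) + 2*(-29))/(-69 + (104 - 1*11)) - 40910)*(49560 - 45047) = ((-(104 - 11) - 58)/(-69 + (104 - 11)) - 40910)*4513 = ((-1*93 - 58)/(-69 + 93) - 40910)*4513 = ((-93 - 58)/24 - 40910)*4513 = ((1/24)*(-151) - 40910)*4513 = (-151/24 - 40910)*4513 = -981991/24*4513 = -4431725383/24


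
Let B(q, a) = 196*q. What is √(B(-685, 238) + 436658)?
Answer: √302398 ≈ 549.91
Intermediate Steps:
√(B(-685, 238) + 436658) = √(196*(-685) + 436658) = √(-134260 + 436658) = √302398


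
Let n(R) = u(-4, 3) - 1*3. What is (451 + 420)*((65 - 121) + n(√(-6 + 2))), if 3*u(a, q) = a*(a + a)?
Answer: -126295/3 ≈ -42098.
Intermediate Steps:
u(a, q) = 2*a²/3 (u(a, q) = (a*(a + a))/3 = (a*(2*a))/3 = (2*a²)/3 = 2*a²/3)
n(R) = 23/3 (n(R) = (⅔)*(-4)² - 1*3 = (⅔)*16 - 3 = 32/3 - 3 = 23/3)
(451 + 420)*((65 - 121) + n(√(-6 + 2))) = (451 + 420)*((65 - 121) + 23/3) = 871*(-56 + 23/3) = 871*(-145/3) = -126295/3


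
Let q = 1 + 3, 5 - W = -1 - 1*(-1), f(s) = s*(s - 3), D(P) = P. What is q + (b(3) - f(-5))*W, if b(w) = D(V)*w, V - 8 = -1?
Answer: -91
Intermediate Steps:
V = 7 (V = 8 - 1 = 7)
f(s) = s*(-3 + s)
b(w) = 7*w
W = 5 (W = 5 - (-1 - 1*(-1)) = 5 - (-1 + 1) = 5 - 1*0 = 5 + 0 = 5)
q = 4
q + (b(3) - f(-5))*W = 4 + (7*3 - (-5)*(-3 - 5))*5 = 4 + (21 - (-5)*(-8))*5 = 4 + (21 - 1*40)*5 = 4 + (21 - 40)*5 = 4 - 19*5 = 4 - 95 = -91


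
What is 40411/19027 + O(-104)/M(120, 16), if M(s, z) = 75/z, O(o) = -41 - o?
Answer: 7403347/475675 ≈ 15.564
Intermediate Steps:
40411/19027 + O(-104)/M(120, 16) = 40411/19027 + (-41 - 1*(-104))/((75/16)) = 40411*(1/19027) + (-41 + 104)/((75*(1/16))) = 40411/19027 + 63/(75/16) = 40411/19027 + 63*(16/75) = 40411/19027 + 336/25 = 7403347/475675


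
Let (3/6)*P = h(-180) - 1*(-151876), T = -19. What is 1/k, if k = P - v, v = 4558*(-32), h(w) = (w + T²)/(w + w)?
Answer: 180/80929259 ≈ 2.2242e-6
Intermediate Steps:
h(w) = (361 + w)/(2*w) (h(w) = (w + (-19)²)/(w + w) = (w + 361)/((2*w)) = (361 + w)*(1/(2*w)) = (361 + w)/(2*w))
v = -145856
P = 54675179/180 (P = 2*((½)*(361 - 180)/(-180) - 1*(-151876)) = 2*((½)*(-1/180)*181 + 151876) = 2*(-181/360 + 151876) = 2*(54675179/360) = 54675179/180 ≈ 3.0375e+5)
k = 80929259/180 (k = 54675179/180 - 1*(-145856) = 54675179/180 + 145856 = 80929259/180 ≈ 4.4961e+5)
1/k = 1/(80929259/180) = 180/80929259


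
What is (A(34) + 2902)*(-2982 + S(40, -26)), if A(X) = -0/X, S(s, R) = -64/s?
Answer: -43292036/5 ≈ -8.6584e+6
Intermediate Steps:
A(X) = 0 (A(X) = -1*0 = 0)
(A(34) + 2902)*(-2982 + S(40, -26)) = (0 + 2902)*(-2982 - 64/40) = 2902*(-2982 - 64*1/40) = 2902*(-2982 - 8/5) = 2902*(-14918/5) = -43292036/5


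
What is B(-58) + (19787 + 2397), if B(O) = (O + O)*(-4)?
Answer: 22648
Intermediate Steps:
B(O) = -8*O (B(O) = (2*O)*(-4) = -8*O)
B(-58) + (19787 + 2397) = -8*(-58) + (19787 + 2397) = 464 + 22184 = 22648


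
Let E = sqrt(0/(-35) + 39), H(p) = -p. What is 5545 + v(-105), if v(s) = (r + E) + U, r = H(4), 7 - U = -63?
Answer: 5611 + sqrt(39) ≈ 5617.2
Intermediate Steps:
U = 70 (U = 7 - 1*(-63) = 7 + 63 = 70)
E = sqrt(39) (E = sqrt(0*(-1/35) + 39) = sqrt(0 + 39) = sqrt(39) ≈ 6.2450)
r = -4 (r = -1*4 = -4)
v(s) = 66 + sqrt(39) (v(s) = (-4 + sqrt(39)) + 70 = 66 + sqrt(39))
5545 + v(-105) = 5545 + (66 + sqrt(39)) = 5611 + sqrt(39)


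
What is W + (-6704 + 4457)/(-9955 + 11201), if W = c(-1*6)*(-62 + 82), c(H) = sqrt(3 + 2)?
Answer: -321/178 + 20*sqrt(5) ≈ 42.918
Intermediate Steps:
c(H) = sqrt(5)
W = 20*sqrt(5) (W = sqrt(5)*(-62 + 82) = sqrt(5)*20 = 20*sqrt(5) ≈ 44.721)
W + (-6704 + 4457)/(-9955 + 11201) = 20*sqrt(5) + (-6704 + 4457)/(-9955 + 11201) = 20*sqrt(5) - 2247/1246 = 20*sqrt(5) - 2247*1/1246 = 20*sqrt(5) - 321/178 = -321/178 + 20*sqrt(5)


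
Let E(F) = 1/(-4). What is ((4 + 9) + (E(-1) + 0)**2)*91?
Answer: 19019/16 ≈ 1188.7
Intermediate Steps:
E(F) = -1/4 (E(F) = 1*(-1/4) = -1/4)
((4 + 9) + (E(-1) + 0)**2)*91 = ((4 + 9) + (-1/4 + 0)**2)*91 = (13 + (-1/4)**2)*91 = (13 + 1/16)*91 = (209/16)*91 = 19019/16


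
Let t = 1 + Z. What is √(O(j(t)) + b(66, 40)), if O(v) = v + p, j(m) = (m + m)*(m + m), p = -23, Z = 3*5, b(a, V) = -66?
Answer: √935 ≈ 30.578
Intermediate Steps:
Z = 15
t = 16 (t = 1 + 15 = 16)
j(m) = 4*m² (j(m) = (2*m)*(2*m) = 4*m²)
O(v) = -23 + v (O(v) = v - 23 = -23 + v)
√(O(j(t)) + b(66, 40)) = √((-23 + 4*16²) - 66) = √((-23 + 4*256) - 66) = √((-23 + 1024) - 66) = √(1001 - 66) = √935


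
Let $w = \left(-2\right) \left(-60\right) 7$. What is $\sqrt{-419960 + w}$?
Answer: $52 i \sqrt{155} \approx 647.39 i$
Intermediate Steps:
$w = 840$ ($w = 120 \cdot 7 = 840$)
$\sqrt{-419960 + w} = \sqrt{-419960 + 840} = \sqrt{-419120} = 52 i \sqrt{155}$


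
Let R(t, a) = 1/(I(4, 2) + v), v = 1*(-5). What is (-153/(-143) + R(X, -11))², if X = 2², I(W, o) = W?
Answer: 100/20449 ≈ 0.0048902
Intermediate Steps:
X = 4
v = -5
R(t, a) = -1 (R(t, a) = 1/(4 - 5) = 1/(-1) = -1)
(-153/(-143) + R(X, -11))² = (-153/(-143) - 1)² = (-153*(-1/143) - 1)² = (153/143 - 1)² = (10/143)² = 100/20449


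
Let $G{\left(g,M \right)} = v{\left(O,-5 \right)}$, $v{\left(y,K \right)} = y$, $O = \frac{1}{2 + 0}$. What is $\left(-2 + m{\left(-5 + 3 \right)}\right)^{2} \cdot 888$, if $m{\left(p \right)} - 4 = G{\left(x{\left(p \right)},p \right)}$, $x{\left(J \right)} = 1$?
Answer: $5550$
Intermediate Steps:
$O = \frac{1}{2} \approx 0.5$
$G{\left(g,M \right)} = \frac{1}{2}$
$m{\left(p \right)} = \frac{9}{2}$ ($m{\left(p \right)} = 4 + \frac{1}{2} = \frac{9}{2}$)
$\left(-2 + m{\left(-5 + 3 \right)}\right)^{2} \cdot 888 = \left(-2 + \frac{9}{2}\right)^{2} \cdot 888 = \left(\frac{5}{2}\right)^{2} \cdot 888 = \frac{25}{4} \cdot 888 = 5550$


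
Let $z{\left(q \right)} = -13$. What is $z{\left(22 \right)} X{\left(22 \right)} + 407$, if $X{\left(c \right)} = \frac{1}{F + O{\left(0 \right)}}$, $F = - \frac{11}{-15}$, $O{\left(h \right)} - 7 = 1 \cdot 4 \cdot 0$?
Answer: $\frac{47017}{116} \approx 405.32$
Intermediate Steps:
$O{\left(h \right)} = 7$ ($O{\left(h \right)} = 7 + 1 \cdot 4 \cdot 0 = 7 + 4 \cdot 0 = 7 + 0 = 7$)
$F = \frac{11}{15}$ ($F = \left(-11\right) \left(- \frac{1}{15}\right) = \frac{11}{15} \approx 0.73333$)
$X{\left(c \right)} = \frac{15}{116}$ ($X{\left(c \right)} = \frac{1}{\frac{11}{15} + 7} = \frac{1}{\frac{116}{15}} = \frac{15}{116}$)
$z{\left(22 \right)} X{\left(22 \right)} + 407 = \left(-13\right) \frac{15}{116} + 407 = - \frac{195}{116} + 407 = \frac{47017}{116}$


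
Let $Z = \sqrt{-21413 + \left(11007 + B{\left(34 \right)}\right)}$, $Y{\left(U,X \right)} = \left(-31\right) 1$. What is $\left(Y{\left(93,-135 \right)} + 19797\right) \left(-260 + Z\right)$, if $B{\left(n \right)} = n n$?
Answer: $-5139160 + 98830 i \sqrt{370} \approx -5.1392 \cdot 10^{6} + 1.901 \cdot 10^{6} i$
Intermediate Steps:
$B{\left(n \right)} = n^{2}$
$Y{\left(U,X \right)} = -31$
$Z = 5 i \sqrt{370}$ ($Z = \sqrt{-21413 + \left(11007 + 34^{2}\right)} = \sqrt{-21413 + \left(11007 + 1156\right)} = \sqrt{-21413 + 12163} = \sqrt{-9250} = 5 i \sqrt{370} \approx 96.177 i$)
$\left(Y{\left(93,-135 \right)} + 19797\right) \left(-260 + Z\right) = \left(-31 + 19797\right) \left(-260 + 5 i \sqrt{370}\right) = 19766 \left(-260 + 5 i \sqrt{370}\right) = -5139160 + 98830 i \sqrt{370}$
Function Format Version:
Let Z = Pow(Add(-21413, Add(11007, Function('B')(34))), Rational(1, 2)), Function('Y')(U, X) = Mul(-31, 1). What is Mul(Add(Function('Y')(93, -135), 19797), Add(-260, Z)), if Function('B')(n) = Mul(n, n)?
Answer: Add(-5139160, Mul(98830, I, Pow(370, Rational(1, 2)))) ≈ Add(-5.1392e+6, Mul(1.9010e+6, I))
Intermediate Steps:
Function('B')(n) = Pow(n, 2)
Function('Y')(U, X) = -31
Z = Mul(5, I, Pow(370, Rational(1, 2))) (Z = Pow(Add(-21413, Add(11007, Pow(34, 2))), Rational(1, 2)) = Pow(Add(-21413, Add(11007, 1156)), Rational(1, 2)) = Pow(Add(-21413, 12163), Rational(1, 2)) = Pow(-9250, Rational(1, 2)) = Mul(5, I, Pow(370, Rational(1, 2))) ≈ Mul(96.177, I))
Mul(Add(Function('Y')(93, -135), 19797), Add(-260, Z)) = Mul(Add(-31, 19797), Add(-260, Mul(5, I, Pow(370, Rational(1, 2))))) = Mul(19766, Add(-260, Mul(5, I, Pow(370, Rational(1, 2))))) = Add(-5139160, Mul(98830, I, Pow(370, Rational(1, 2))))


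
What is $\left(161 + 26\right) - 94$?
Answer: $93$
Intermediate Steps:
$\left(161 + 26\right) - 94 = 187 - 94 = 93$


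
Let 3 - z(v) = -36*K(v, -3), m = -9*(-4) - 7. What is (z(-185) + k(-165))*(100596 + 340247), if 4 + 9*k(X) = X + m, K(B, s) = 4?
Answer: 521517269/9 ≈ 5.7946e+7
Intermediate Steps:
m = 29 (m = 36 - 7 = 29)
z(v) = 147 (z(v) = 3 - (-36)*4 = 3 - 1*(-144) = 3 + 144 = 147)
k(X) = 25/9 + X/9 (k(X) = -4/9 + (X + 29)/9 = -4/9 + (29 + X)/9 = -4/9 + (29/9 + X/9) = 25/9 + X/9)
(z(-185) + k(-165))*(100596 + 340247) = (147 + (25/9 + (⅑)*(-165)))*(100596 + 340247) = (147 + (25/9 - 55/3))*440843 = (147 - 140/9)*440843 = (1183/9)*440843 = 521517269/9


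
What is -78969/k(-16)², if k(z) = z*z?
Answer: -78969/65536 ≈ -1.2050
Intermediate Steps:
k(z) = z²
-78969/k(-16)² = -78969/(((-16)²)²) = -78969/(256²) = -78969/65536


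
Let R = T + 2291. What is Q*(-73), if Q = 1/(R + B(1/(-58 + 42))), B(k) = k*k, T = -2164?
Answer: -18688/32513 ≈ -0.57479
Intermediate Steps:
R = 127 (R = -2164 + 2291 = 127)
B(k) = k**2
Q = 256/32513 (Q = 1/(127 + (1/(-58 + 42))**2) = 1/(127 + (1/(-16))**2) = 1/(127 + (-1/16)**2) = 1/(127 + 1/256) = 1/(32513/256) = 256/32513 ≈ 0.0078738)
Q*(-73) = (256/32513)*(-73) = -18688/32513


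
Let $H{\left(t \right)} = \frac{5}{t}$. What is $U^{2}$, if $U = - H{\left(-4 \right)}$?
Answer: $\frac{25}{16} \approx 1.5625$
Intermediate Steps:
$U = \frac{5}{4}$ ($U = - \frac{5}{-4} = - \frac{5 \left(-1\right)}{4} = \left(-1\right) \left(- \frac{5}{4}\right) = \frac{5}{4} \approx 1.25$)
$U^{2} = \left(\frac{5}{4}\right)^{2} = \frac{25}{16}$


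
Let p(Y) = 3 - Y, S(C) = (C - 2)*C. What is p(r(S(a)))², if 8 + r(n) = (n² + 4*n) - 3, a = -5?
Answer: 1825201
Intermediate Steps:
S(C) = C*(-2 + C) (S(C) = (-2 + C)*C = C*(-2 + C))
r(n) = -11 + n² + 4*n (r(n) = -8 + ((n² + 4*n) - 3) = -8 + (-3 + n² + 4*n) = -11 + n² + 4*n)
p(r(S(a)))² = (3 - (-11 + (-5*(-2 - 5))² + 4*(-5*(-2 - 5))))² = (3 - (-11 + (-5*(-7))² + 4*(-5*(-7))))² = (3 - (-11 + 35² + 4*35))² = (3 - (-11 + 1225 + 140))² = (3 - 1*1354)² = (3 - 1354)² = (-1351)² = 1825201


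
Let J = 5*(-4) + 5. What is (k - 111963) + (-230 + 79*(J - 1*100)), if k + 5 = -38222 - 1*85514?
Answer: -245019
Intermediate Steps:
J = -15 (J = -20 + 5 = -15)
k = -123741 (k = -5 + (-38222 - 1*85514) = -5 + (-38222 - 85514) = -5 - 123736 = -123741)
(k - 111963) + (-230 + 79*(J - 1*100)) = (-123741 - 111963) + (-230 + 79*(-15 - 1*100)) = -235704 + (-230 + 79*(-15 - 100)) = -235704 + (-230 + 79*(-115)) = -235704 + (-230 - 9085) = -235704 - 9315 = -245019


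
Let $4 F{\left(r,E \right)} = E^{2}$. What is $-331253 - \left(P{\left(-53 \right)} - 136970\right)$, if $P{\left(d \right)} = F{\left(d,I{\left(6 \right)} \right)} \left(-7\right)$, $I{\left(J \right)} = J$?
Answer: $-194220$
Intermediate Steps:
$F{\left(r,E \right)} = \frac{E^{2}}{4}$
$P{\left(d \right)} = -63$ ($P{\left(d \right)} = \frac{6^{2}}{4} \left(-7\right) = \frac{1}{4} \cdot 36 \left(-7\right) = 9 \left(-7\right) = -63$)
$-331253 - \left(P{\left(-53 \right)} - 136970\right) = -331253 - \left(-63 - 136970\right) = -331253 - -137033 = -331253 + 137033 = -194220$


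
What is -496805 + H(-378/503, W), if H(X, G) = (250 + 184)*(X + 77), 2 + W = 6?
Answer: -233247713/503 ≈ -4.6371e+5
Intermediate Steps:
W = 4 (W = -2 + 6 = 4)
H(X, G) = 33418 + 434*X (H(X, G) = 434*(77 + X) = 33418 + 434*X)
-496805 + H(-378/503, W) = -496805 + (33418 + 434*(-378/503)) = -496805 + (33418 - 164052/503) = -496805 + 16645202/503 = -233247713/503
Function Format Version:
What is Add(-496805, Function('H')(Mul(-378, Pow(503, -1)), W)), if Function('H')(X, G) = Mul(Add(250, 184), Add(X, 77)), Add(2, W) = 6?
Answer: Rational(-233247713, 503) ≈ -4.6371e+5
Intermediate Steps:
W = 4 (W = Add(-2, 6) = 4)
Function('H')(X, G) = Add(33418, Mul(434, X)) (Function('H')(X, G) = Mul(434, Add(77, X)) = Add(33418, Mul(434, X)))
Add(-496805, Function('H')(Mul(-378, Pow(503, -1)), W)) = Add(-496805, Add(33418, Mul(434, Mul(-378, Pow(503, -1))))) = Add(-496805, Add(33418, Mul(434, Mul(-378, Rational(1, 503))))) = Add(-496805, Add(33418, Mul(434, Rational(-378, 503)))) = Add(-496805, Add(33418, Rational(-164052, 503))) = Add(-496805, Rational(16645202, 503)) = Rational(-233247713, 503)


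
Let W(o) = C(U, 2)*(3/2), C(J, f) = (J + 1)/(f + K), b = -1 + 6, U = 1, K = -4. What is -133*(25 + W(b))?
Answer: -6251/2 ≈ -3125.5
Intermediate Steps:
b = 5
C(J, f) = (1 + J)/(-4 + f) (C(J, f) = (J + 1)/(f - 4) = (1 + J)/(-4 + f))
W(o) = -3/2 (W(o) = ((1 + 1)/(-4 + 2))*(3/2) = (2/(-2))*(3*(1/2)) = -1/2*2*(3/2) = -1*3/2 = -3/2)
-133*(25 + W(b)) = -133*(25 - 3/2) = -133*47/2 = -6251/2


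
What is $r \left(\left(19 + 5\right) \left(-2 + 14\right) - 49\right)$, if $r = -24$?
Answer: $-5736$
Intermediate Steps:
$r \left(\left(19 + 5\right) \left(-2 + 14\right) - 49\right) = - 24 \left(\left(19 + 5\right) \left(-2 + 14\right) - 49\right) = - 24 \left(24 \cdot 12 - 49\right) = - 24 \left(288 - 49\right) = \left(-24\right) 239 = -5736$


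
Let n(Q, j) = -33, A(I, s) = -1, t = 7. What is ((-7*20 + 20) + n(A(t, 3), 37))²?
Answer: 23409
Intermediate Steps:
((-7*20 + 20) + n(A(t, 3), 37))² = ((-7*20 + 20) - 33)² = ((-140 + 20) - 33)² = (-120 - 33)² = (-153)² = 23409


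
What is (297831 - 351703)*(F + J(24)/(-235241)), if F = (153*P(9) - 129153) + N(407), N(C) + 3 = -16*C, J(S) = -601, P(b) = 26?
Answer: 1668894583709808/235241 ≈ 7.0944e+9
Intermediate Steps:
N(C) = -3 - 16*C
F = -131690 (F = (153*26 - 129153) + (-3 - 16*407) = (3978 - 129153) + (-3 - 6512) = -125175 - 6515 = -131690)
(297831 - 351703)*(F + J(24)/(-235241)) = (297831 - 351703)*(-131690 - 601/(-235241)) = -53872*(-131690 - 601*(-1/235241)) = -53872*(-131690 + 601/235241) = -53872*(-30978886689/235241) = 1668894583709808/235241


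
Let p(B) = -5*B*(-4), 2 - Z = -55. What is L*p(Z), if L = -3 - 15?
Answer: -20520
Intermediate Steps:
Z = 57 (Z = 2 - 1*(-55) = 2 + 55 = 57)
L = -18
p(B) = 20*B
L*p(Z) = -360*57 = -18*1140 = -20520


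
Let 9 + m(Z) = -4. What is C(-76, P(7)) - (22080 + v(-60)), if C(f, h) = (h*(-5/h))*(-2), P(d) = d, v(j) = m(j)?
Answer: -22057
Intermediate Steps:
m(Z) = -13 (m(Z) = -9 - 4 = -13)
v(j) = -13
C(f, h) = 10 (C(f, h) = -5*(-2) = 10)
C(-76, P(7)) - (22080 + v(-60)) = 10 - (22080 - 13) = 10 - 1*22067 = 10 - 22067 = -22057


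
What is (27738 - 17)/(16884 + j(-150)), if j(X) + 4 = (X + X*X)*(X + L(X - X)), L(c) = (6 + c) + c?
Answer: -27721/3201520 ≈ -0.0086587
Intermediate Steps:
L(c) = 6 + 2*c
j(X) = -4 + (6 + X)*(X + X²) (j(X) = -4 + (X + X*X)*(X + (6 + 2*(X - X))) = -4 + (X + X²)*(X + (6 + 2*0)) = -4 + (X + X²)*(X + (6 + 0)) = -4 + (X + X²)*(X + 6) = -4 + (X + X²)*(6 + X) = -4 + (6 + X)*(X + X²))
(27738 - 17)/(16884 + j(-150)) = (27738 - 17)/(16884 + (-4 + (-150)³ + 6*(-150) + 7*(-150)²)) = 27721/(16884 + (-4 - 3375000 - 900 + 7*22500)) = 27721/(16884 + (-4 - 3375000 - 900 + 157500)) = 27721/(16884 - 3218404) = 27721/(-3201520) = 27721*(-1/3201520) = -27721/3201520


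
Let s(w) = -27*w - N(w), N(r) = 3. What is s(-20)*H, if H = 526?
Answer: 282462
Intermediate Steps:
s(w) = -3 - 27*w (s(w) = -27*w - 1*3 = -27*w - 3 = -3 - 27*w)
s(-20)*H = (-3 - 27*(-20))*526 = (-3 + 540)*526 = 537*526 = 282462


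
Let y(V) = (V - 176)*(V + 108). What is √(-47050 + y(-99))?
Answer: 5*I*√1981 ≈ 222.54*I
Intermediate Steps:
y(V) = (-176 + V)*(108 + V)
√(-47050 + y(-99)) = √(-47050 + (-19008 + (-99)² - 68*(-99))) = √(-47050 + (-19008 + 9801 + 6732)) = √(-47050 - 2475) = √(-49525) = 5*I*√1981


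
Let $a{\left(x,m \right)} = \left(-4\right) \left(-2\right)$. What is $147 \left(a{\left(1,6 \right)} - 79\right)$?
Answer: $-10437$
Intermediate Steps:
$a{\left(x,m \right)} = 8$
$147 \left(a{\left(1,6 \right)} - 79\right) = 147 \left(8 - 79\right) = 147 \left(-71\right) = -10437$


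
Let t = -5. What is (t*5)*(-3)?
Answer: 75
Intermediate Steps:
(t*5)*(-3) = -5*5*(-3) = -25*(-3) = 75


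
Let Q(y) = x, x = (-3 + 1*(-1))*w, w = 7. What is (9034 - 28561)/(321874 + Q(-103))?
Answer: -6509/107282 ≈ -0.060672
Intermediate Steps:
x = -28 (x = (-3 + 1*(-1))*7 = (-3 - 1)*7 = -4*7 = -28)
Q(y) = -28
(9034 - 28561)/(321874 + Q(-103)) = (9034 - 28561)/(321874 - 28) = -19527/321846 = -19527*1/321846 = -6509/107282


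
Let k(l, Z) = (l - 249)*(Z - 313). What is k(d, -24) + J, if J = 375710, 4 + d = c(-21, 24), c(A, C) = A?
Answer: 468048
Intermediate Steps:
d = -25 (d = -4 - 21 = -25)
k(l, Z) = (-313 + Z)*(-249 + l) (k(l, Z) = (-249 + l)*(-313 + Z) = (-313 + Z)*(-249 + l))
k(d, -24) + J = (77937 - 313*(-25) - 249*(-24) - 24*(-25)) + 375710 = (77937 + 7825 + 5976 + 600) + 375710 = 92338 + 375710 = 468048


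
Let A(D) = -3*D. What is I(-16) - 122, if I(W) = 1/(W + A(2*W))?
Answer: -9759/80 ≈ -121.99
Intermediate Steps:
I(W) = -1/(5*W) (I(W) = 1/(W - 6*W) = 1/(-5*W) = -1/(5*W))
I(-16) - 122 = -⅕/(-16) - 122 = -⅕*(-1/16) - 122 = 1/80 - 122 = -9759/80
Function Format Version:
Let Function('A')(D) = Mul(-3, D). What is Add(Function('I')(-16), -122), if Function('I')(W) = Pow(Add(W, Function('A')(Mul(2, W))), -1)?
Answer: Rational(-9759, 80) ≈ -121.99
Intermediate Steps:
Function('I')(W) = Mul(Rational(-1, 5), Pow(W, -1)) (Function('I')(W) = Pow(Add(W, Mul(-3, Mul(2, W))), -1) = Pow(Add(W, Mul(-6, W)), -1) = Pow(Mul(-5, W), -1) = Mul(Rational(-1, 5), Pow(W, -1)))
Add(Function('I')(-16), -122) = Add(Mul(Rational(-1, 5), Pow(-16, -1)), -122) = Add(Mul(Rational(-1, 5), Rational(-1, 16)), -122) = Add(Rational(1, 80), -122) = Rational(-9759, 80)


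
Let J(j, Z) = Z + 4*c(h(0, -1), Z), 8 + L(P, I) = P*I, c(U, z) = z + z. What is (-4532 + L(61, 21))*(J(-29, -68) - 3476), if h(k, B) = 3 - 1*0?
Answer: 13322792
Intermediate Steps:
h(k, B) = 3 (h(k, B) = 3 + 0 = 3)
c(U, z) = 2*z
L(P, I) = -8 + I*P (L(P, I) = -8 + P*I = -8 + I*P)
J(j, Z) = 9*Z (J(j, Z) = Z + 4*(2*Z) = Z + 8*Z = 9*Z)
(-4532 + L(61, 21))*(J(-29, -68) - 3476) = (-4532 + (-8 + 21*61))*(9*(-68) - 3476) = (-4532 + (-8 + 1281))*(-612 - 3476) = (-4532 + 1273)*(-4088) = -3259*(-4088) = 13322792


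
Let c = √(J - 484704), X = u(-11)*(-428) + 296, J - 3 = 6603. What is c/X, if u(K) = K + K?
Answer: 3*I*√53122/9712 ≈ 0.071195*I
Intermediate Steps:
u(K) = 2*K
J = 6606 (J = 3 + 6603 = 6606)
X = 9712 (X = (2*(-11))*(-428) + 296 = -22*(-428) + 296 = 9416 + 296 = 9712)
c = 3*I*√53122 (c = √(6606 - 484704) = √(-478098) = 3*I*√53122 ≈ 691.45*I)
c/X = (3*I*√53122)/9712 = (3*I*√53122)*(1/9712) = 3*I*√53122/9712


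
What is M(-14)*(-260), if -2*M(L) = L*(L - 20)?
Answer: 61880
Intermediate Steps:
M(L) = -L*(-20 + L)/2 (M(L) = -L*(L - 20)/2 = -L*(-20 + L)/2)
M(-14)*(-260) = ((½)*(-14)*(20 - 1*(-14)))*(-260) = ((½)*(-14)*(20 + 14))*(-260) = ((½)*(-14)*34)*(-260) = -238*(-260) = 61880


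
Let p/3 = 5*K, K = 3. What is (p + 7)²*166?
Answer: 448864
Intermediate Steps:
p = 45 (p = 3*(5*3) = 3*15 = 45)
(p + 7)²*166 = (45 + 7)²*166 = 52²*166 = 2704*166 = 448864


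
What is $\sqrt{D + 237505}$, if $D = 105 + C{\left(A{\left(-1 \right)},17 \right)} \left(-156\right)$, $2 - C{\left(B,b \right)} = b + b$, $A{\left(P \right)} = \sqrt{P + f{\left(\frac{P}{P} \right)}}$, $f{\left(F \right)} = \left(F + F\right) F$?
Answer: $\sqrt{242602} \approx 492.55$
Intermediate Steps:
$f{\left(F \right)} = 2 F^{2}$ ($f{\left(F \right)} = 2 F F = 2 F^{2}$)
$A{\left(P \right)} = \sqrt{2 + P}$ ($A{\left(P \right)} = \sqrt{P + 2 \left(\frac{P}{P}\right)^{2}} = \sqrt{P + 2 \cdot 1^{2}} = \sqrt{P + 2 \cdot 1} = \sqrt{P + 2} = \sqrt{2 + P}$)
$C{\left(B,b \right)} = 2 - 2 b$ ($C{\left(B,b \right)} = 2 - \left(b + b\right) = 2 - 2 b$)
$D = 5097$ ($D = 105 + \left(2 - 34\right) \left(-156\right) = 105 - -4992 = 105 + 4992 = 5097$)
$\sqrt{D + 237505} = \sqrt{5097 + 237505} = \sqrt{242602}$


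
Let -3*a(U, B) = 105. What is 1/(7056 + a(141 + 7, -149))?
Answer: 1/7021 ≈ 0.00014243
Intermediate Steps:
a(U, B) = -35 (a(U, B) = -⅓*105 = -35)
1/(7056 + a(141 + 7, -149)) = 1/(7056 - 35) = 1/7021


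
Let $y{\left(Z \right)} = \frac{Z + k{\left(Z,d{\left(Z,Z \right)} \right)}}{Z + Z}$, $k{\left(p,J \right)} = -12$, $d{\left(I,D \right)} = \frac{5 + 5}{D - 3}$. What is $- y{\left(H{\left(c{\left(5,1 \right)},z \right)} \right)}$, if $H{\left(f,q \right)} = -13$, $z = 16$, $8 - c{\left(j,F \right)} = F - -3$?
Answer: $- \frac{25}{26} \approx -0.96154$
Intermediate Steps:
$c{\left(j,F \right)} = 5 - F$ ($c{\left(j,F \right)} = 8 - \left(F - -3\right) = 8 - \left(F + 3\right) = 8 - \left(3 + F\right) = 5 - F$)
$d{\left(I,D \right)} = \frac{10}{-3 + D}$
$y{\left(Z \right)} = \frac{-12 + Z}{2 Z}$ ($y{\left(Z \right)} = \frac{Z - 12}{Z + Z} = \frac{-12 + Z}{2 Z}$)
$- y{\left(H{\left(c{\left(5,1 \right)},z \right)} \right)} = - \frac{-12 - 13}{2 \left(-13\right)} = - \frac{\left(-1\right) \left(-25\right)}{2 \cdot 13} = \left(-1\right) \frac{25}{26} = - \frac{25}{26}$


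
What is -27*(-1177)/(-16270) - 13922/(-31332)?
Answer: -96148586/63721455 ≈ -1.5089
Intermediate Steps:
-27*(-1177)/(-16270) - 13922/(-31332) = 31779*(-1/16270) - 13922*(-1/31332) = -31779/16270 + 6961/15666 = -96148586/63721455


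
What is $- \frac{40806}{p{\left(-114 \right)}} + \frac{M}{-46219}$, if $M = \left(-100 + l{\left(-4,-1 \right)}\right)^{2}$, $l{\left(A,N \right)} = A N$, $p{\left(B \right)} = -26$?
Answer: $\frac{942886449}{600847} \approx 1569.3$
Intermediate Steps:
$M = 9216$ ($M = \left(-100 - -4\right)^{2} = \left(-100 + 4\right)^{2} = \left(-96\right)^{2} = 9216$)
$- \frac{40806}{p{\left(-114 \right)}} + \frac{M}{-46219} = - \frac{40806}{-26} + \frac{9216}{-46219} = \left(-40806\right) \left(- \frac{1}{26}\right) + 9216 \left(- \frac{1}{46219}\right) = \frac{20403}{13} - \frac{9216}{46219} = \frac{942886449}{600847}$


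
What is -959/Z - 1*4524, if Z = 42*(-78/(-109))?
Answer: -2132165/468 ≈ -4555.9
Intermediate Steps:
Z = 3276/109 (Z = 42*(-78*(-1/109)) = 42*(78/109) = 3276/109 ≈ 30.055)
-959/Z - 1*4524 = -959/3276/109 - 1*4524 = -959*109/3276 - 4524 = -14933/468 - 4524 = -2132165/468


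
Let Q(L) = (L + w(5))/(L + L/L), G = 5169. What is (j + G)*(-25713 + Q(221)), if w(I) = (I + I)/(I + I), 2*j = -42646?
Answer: 415351648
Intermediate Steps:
j = -21323 (j = (½)*(-42646) = -21323)
w(I) = 1 (w(I) = (2*I)/((2*I)) = (2*I)*(1/(2*I)) = 1)
Q(L) = 1 (Q(L) = (L + 1)/(L + L/L) = (1 + L)/(L + 1) = (1 + L)/(1 + L) = 1)
(j + G)*(-25713 + Q(221)) = (-21323 + 5169)*(-25713 + 1) = -16154*(-25712) = 415351648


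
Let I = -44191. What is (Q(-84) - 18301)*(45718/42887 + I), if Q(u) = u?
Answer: 34842768456115/42887 ≈ 8.1243e+8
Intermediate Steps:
(Q(-84) - 18301)*(45718/42887 + I) = (-84 - 18301)*(45718/42887 - 44191) = -18385*(45718*(1/42887) - 44191) = -18385*(45718/42887 - 44191) = -18385*(-1895173699/42887) = 34842768456115/42887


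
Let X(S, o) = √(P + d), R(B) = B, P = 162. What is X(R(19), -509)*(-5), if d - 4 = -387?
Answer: -5*I*√221 ≈ -74.33*I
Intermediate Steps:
d = -383 (d = 4 - 387 = -383)
X(S, o) = I*√221 (X(S, o) = √(162 - 383) = √(-221) = I*√221)
X(R(19), -509)*(-5) = (I*√221)*(-5) = -5*I*√221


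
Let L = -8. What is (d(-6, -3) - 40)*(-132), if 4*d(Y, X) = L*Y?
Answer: 3696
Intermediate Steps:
d(Y, X) = -2*Y (d(Y, X) = (-8*Y)/4 = -2*Y)
(d(-6, -3) - 40)*(-132) = (-2*(-6) - 40)*(-132) = (12 - 40)*(-132) = -28*(-132) = 3696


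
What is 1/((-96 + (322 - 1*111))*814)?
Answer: 1/93610 ≈ 1.0683e-5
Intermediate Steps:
1/((-96 + (322 - 1*111))*814) = (1/814)/(-96 + (322 - 111)) = (1/814)/(-96 + 211) = (1/814)/115 = (1/115)*(1/814) = 1/93610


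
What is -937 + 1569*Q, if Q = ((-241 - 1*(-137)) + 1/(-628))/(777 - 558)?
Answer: -77114527/45844 ≈ -1682.1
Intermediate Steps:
Q = -21771/45844 (Q = ((-241 + 137) - 1/628)/219 = (-104 - 1/628)*(1/219) = -65313/628*1/219 = -21771/45844 ≈ -0.47489)
-937 + 1569*Q = -937 + 1569*(-21771/45844) = -937 - 34158699/45844 = -77114527/45844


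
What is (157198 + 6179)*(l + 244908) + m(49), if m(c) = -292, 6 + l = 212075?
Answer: 74659531037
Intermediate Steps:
l = 212069 (l = -6 + 212075 = 212069)
(157198 + 6179)*(l + 244908) + m(49) = (157198 + 6179)*(212069 + 244908) - 292 = 163377*456977 - 292 = 74659531329 - 292 = 74659531037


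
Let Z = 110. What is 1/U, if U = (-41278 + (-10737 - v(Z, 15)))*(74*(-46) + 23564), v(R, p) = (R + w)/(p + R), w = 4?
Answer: -25/26216019648 ≈ -9.5362e-10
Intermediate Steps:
v(R, p) = (4 + R)/(R + p) (v(R, p) = (R + 4)/(p + R) = (4 + R)/(R + p))
U = -26216019648/25 (U = (-41278 + (-10737 - (4 + 110)/(110 + 15)))*(74*(-46) + 23564) = (-41278 + (-10737 - 114/125))*(-3404 + 23564) = (-41278 + (-10737 - 114/125))*20160 = (-41278 - 1342239/125)*20160 = -6501989/125*20160 = -26216019648/25 ≈ -1.0486e+9)
1/U = 1/(-26216019648/25) = -25/26216019648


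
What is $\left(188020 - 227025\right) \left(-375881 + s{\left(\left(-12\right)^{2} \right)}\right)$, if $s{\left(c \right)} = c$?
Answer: $14655621685$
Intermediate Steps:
$\left(188020 - 227025\right) \left(-375881 + s{\left(\left(-12\right)^{2} \right)}\right) = \left(188020 - 227025\right) \left(-375881 + \left(-12\right)^{2}\right) = - 39005 \left(-375881 + 144\right) = \left(-39005\right) \left(-375737\right) = 14655621685$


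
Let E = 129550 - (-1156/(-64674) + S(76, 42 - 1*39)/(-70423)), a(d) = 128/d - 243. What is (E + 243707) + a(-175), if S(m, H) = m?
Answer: 148653985790896072/398521996425 ≈ 3.7301e+5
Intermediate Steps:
a(d) = -243 + 128/d
E = 295020102535168/2277268551 (E = 129550 - (-1156/(-64674) + 76/(-70423)) = 129550 - (-1156*(-1/64674) + 76*(-1/70423)) = 129550 - (578/32337 - 76/70423) = 129550 - 1*38246882/2277268551 = 129550 - 38246882/2277268551 = 295020102535168/2277268551 ≈ 1.2955e+5)
(E + 243707) + a(-175) = (295020102535168/2277268551 + 243707) + (-243 + 128/(-175)) = 850006389293725/2277268551 + (-243 + 128*(-1/175)) = 850006389293725/2277268551 + (-243 - 128/175) = 850006389293725/2277268551 - 42653/175 = 148653985790896072/398521996425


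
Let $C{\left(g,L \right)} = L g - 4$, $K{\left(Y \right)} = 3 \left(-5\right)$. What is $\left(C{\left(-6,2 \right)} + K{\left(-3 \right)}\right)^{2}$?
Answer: $961$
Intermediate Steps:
$K{\left(Y \right)} = -15$
$C{\left(g,L \right)} = -4 + L g$
$\left(C{\left(-6,2 \right)} + K{\left(-3 \right)}\right)^{2} = \left(\left(-4 + 2 \left(-6\right)\right) - 15\right)^{2} = \left(\left(-4 - 12\right) - 15\right)^{2} = \left(-16 - 15\right)^{2} = \left(-31\right)^{2} = 961$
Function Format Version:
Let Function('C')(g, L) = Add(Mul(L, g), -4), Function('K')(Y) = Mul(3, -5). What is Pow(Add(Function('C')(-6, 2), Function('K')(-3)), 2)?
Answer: 961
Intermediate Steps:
Function('K')(Y) = -15
Function('C')(g, L) = Add(-4, Mul(L, g))
Pow(Add(Function('C')(-6, 2), Function('K')(-3)), 2) = Pow(Add(Add(-4, Mul(2, -6)), -15), 2) = Pow(Add(Add(-4, -12), -15), 2) = Pow(Add(-16, -15), 2) = Pow(-31, 2) = 961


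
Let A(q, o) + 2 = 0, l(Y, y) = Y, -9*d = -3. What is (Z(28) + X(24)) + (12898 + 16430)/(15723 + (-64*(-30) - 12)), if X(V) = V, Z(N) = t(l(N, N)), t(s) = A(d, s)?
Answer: 139070/5877 ≈ 23.663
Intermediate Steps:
d = 1/3 (d = -1/9*(-3) = 1/3 ≈ 0.33333)
A(q, o) = -2 (A(q, o) = -2 + 0 = -2)
t(s) = -2
Z(N) = -2
(Z(28) + X(24)) + (12898 + 16430)/(15723 + (-64*(-30) - 12)) = (-2 + 24) + (12898 + 16430)/(15723 + (-64*(-30) - 12)) = 22 + 29328/(15723 + (1920 - 12)) = 22 + 29328/(15723 + 1908) = 22 + 29328/17631 = 22 + 29328*(1/17631) = 22 + 9776/5877 = 139070/5877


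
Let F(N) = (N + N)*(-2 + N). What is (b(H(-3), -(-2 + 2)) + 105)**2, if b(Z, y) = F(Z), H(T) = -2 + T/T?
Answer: 12321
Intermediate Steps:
H(T) = -1 (H(T) = -2 + 1 = -1)
F(N) = 2*N*(-2 + N) (F(N) = (2*N)*(-2 + N) = 2*N*(-2 + N))
b(Z, y) = 2*Z*(-2 + Z)
(b(H(-3), -(-2 + 2)) + 105)**2 = (2*(-1)*(-2 - 1) + 105)**2 = (2*(-1)*(-3) + 105)**2 = (6 + 105)**2 = 111**2 = 12321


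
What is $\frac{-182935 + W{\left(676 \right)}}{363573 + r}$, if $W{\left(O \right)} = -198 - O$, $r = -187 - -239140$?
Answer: $- \frac{183809}{602526} \approx -0.30506$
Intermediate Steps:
$r = 238953$ ($r = -187 + 239140 = 238953$)
$\frac{-182935 + W{\left(676 \right)}}{363573 + r} = \frac{-182935 - 874}{363573 + 238953} = \frac{-182935 - 874}{602526} = \left(-182935 - 874\right) \frac{1}{602526} = \left(-183809\right) \frac{1}{602526} = - \frac{183809}{602526}$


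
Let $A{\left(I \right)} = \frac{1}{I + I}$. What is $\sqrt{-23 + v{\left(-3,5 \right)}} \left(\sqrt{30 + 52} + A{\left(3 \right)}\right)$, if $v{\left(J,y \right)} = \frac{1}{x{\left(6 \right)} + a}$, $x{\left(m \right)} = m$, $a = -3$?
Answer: $\frac{i \left(\sqrt{51} + 6 \sqrt{4182}\right)}{9} \approx 43.906 i$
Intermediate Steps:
$A{\left(I \right)} = \frac{1}{2 I}$
$v{\left(J,y \right)} = \frac{1}{3}$ ($v{\left(J,y \right)} = \frac{1}{6 - 3} = \frac{1}{3}$)
$\sqrt{-23 + v{\left(-3,5 \right)}} \left(\sqrt{30 + 52} + A{\left(3 \right)}\right) = \sqrt{-23 + \frac{1}{3}} \left(\sqrt{30 + 52} + \frac{1}{2 \cdot 3}\right) = \sqrt{- \frac{68}{3}} \left(\sqrt{82} + \frac{1}{2} \cdot \frac{1}{3}\right) = \frac{2 i \sqrt{51}}{3} \left(\sqrt{82} + \frac{1}{6}\right) = \frac{2 i \sqrt{51}}{3} \left(\frac{1}{6} + \sqrt{82}\right) = \frac{2 i \sqrt{51} \left(\frac{1}{6} + \sqrt{82}\right)}{3}$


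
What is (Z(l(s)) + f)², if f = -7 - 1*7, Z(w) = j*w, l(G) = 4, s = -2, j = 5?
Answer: 36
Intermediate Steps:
Z(w) = 5*w
f = -14 (f = -7 - 7 = -14)
(Z(l(s)) + f)² = (5*4 - 14)² = (20 - 14)² = 6² = 36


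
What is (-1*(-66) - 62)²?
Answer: 16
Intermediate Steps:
(-1*(-66) - 62)² = (66 - 62)² = 4² = 16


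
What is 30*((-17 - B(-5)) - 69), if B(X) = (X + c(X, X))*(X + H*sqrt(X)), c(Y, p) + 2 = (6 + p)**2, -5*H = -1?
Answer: -3480 + 36*I*sqrt(5) ≈ -3480.0 + 80.498*I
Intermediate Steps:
H = 1/5 (H = -1/5*(-1) = 1/5 ≈ 0.20000)
c(Y, p) = -2 + (6 + p)**2
B(X) = (X + sqrt(X)/5)*(-2 + X + (6 + X)**2) (B(X) = (X + (-2 + (6 + X)**2))*(X + sqrt(X)/5) = (-2 + X + (6 + X)**2)*(X + sqrt(X)/5) = (X + sqrt(X)/5)*(-2 + X + (6 + X)**2))
30*((-17 - B(-5)) - 69) = 30*((-17 - ((-5)**2 + (-5)**(3/2)/5 - 5*(-2 + (6 - 5)**2) + sqrt(-5)*(-2 + (6 - 5)**2)/5)) - 69) = 30*((-17 - (25 + (-5*I*sqrt(5))/5 - 5*(-2 + 1**2) + (I*sqrt(5))*(-2 + 1**2)/5)) - 69) = 30*((-17 - (25 - I*sqrt(5) - 5*(-2 + 1) + (I*sqrt(5))*(-2 + 1)/5)) - 69) = 30*((-17 - (25 - I*sqrt(5) - 5*(-1) + (1/5)*(I*sqrt(5))*(-1))) - 69) = 30*((-17 - (25 - I*sqrt(5) + 5 - I*sqrt(5)/5)) - 69) = 30*((-17 - (30 - 6*I*sqrt(5)/5)) - 69) = 30*((-17 + (-30 + 6*I*sqrt(5)/5)) - 69) = 30*((-47 + 6*I*sqrt(5)/5) - 69) = 30*(-116 + 6*I*sqrt(5)/5) = -3480 + 36*I*sqrt(5)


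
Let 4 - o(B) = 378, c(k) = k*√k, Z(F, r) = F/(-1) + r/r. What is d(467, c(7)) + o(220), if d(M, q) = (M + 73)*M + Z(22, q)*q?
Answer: 251806 - 147*√7 ≈ 2.5142e+5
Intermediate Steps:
Z(F, r) = 1 - F (Z(F, r) = F*(-1) + 1 = -F + 1 = 1 - F)
c(k) = k^(3/2)
o(B) = -374 (o(B) = 4 - 1*378 = 4 - 378 = -374)
d(M, q) = -21*q + M*(73 + M) (d(M, q) = (M + 73)*M + (1 - 1*22)*q = (73 + M)*M + (1 - 22)*q = M*(73 + M) - 21*q = -21*q + M*(73 + M))
d(467, c(7)) + o(220) = (467² - 147*√7 + 73*467) - 374 = (218089 - 147*√7 + 34091) - 374 = (252180 - 147*√7) - 374 = 251806 - 147*√7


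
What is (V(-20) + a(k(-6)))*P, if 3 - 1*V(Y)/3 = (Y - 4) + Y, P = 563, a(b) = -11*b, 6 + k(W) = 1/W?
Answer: 705439/6 ≈ 1.1757e+5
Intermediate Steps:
k(W) = -6 + 1/W
V(Y) = 21 - 6*Y (V(Y) = 9 - 3*((Y - 4) + Y) = 9 - 3*((-4 + Y) + Y) = 9 - 3*(-4 + 2*Y) = 9 + (12 - 6*Y) = 21 - 6*Y)
(V(-20) + a(k(-6)))*P = ((21 - 6*(-20)) - 11*(-6 + 1/(-6)))*563 = ((21 + 120) - 11*(-6 - ⅙))*563 = (141 - 11*(-37/6))*563 = (141 + 407/6)*563 = (1253/6)*563 = 705439/6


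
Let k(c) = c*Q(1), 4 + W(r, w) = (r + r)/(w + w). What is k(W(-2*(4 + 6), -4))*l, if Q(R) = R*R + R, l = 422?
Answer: 844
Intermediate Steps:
W(r, w) = -4 + r/w (W(r, w) = -4 + (r + r)/(w + w) = -4 + (2*r)/((2*w)) = -4 + (2*r)*(1/(2*w)) = -4 + r/w)
Q(R) = R + R² (Q(R) = R² + R = R + R²)
k(c) = 2*c (k(c) = c*(1*(1 + 1)) = c*(1*2) = c*2 = 2*c)
k(W(-2*(4 + 6), -4))*l = (2*(-4 - 2*(4 + 6)/(-4)))*422 = (2*(-4 - 2*10*(-¼)))*422 = (2*(-4 - 20*(-¼)))*422 = (2*(-4 + 5))*422 = (2*1)*422 = 2*422 = 844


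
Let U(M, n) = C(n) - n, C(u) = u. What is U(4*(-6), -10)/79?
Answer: 0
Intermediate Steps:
U(M, n) = 0 (U(M, n) = n - n = 0)
U(4*(-6), -10)/79 = 0/79 = (1/79)*0 = 0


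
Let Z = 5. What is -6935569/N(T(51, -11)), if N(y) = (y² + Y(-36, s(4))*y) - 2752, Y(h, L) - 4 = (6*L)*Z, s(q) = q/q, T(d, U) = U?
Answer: 6935569/3005 ≈ 2308.0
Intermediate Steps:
s(q) = 1
Y(h, L) = 4 + 30*L (Y(h, L) = 4 + (6*L)*5 = 4 + 30*L)
N(y) = -2752 + y² + 34*y (N(y) = (y² + (4 + 30*1)*y) - 2752 = (y² + (4 + 30)*y) - 2752 = (y² + 34*y) - 2752 = -2752 + y² + 34*y)
-6935569/N(T(51, -11)) = -6935569/(-2752 + (-11)² + 34*(-11)) = -6935569/(-2752 + 121 - 374) = -6935569/(-3005) = -6935569*(-1/3005) = 6935569/3005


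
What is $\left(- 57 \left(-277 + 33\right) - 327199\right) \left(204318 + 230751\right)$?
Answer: $-136303202079$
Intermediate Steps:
$\left(- 57 \left(-277 + 33\right) - 327199\right) \left(204318 + 230751\right) = \left(\left(-57\right) \left(-244\right) - 327199\right) 435069 = \left(13908 - 327199\right) 435069 = \left(-313291\right) 435069 = -136303202079$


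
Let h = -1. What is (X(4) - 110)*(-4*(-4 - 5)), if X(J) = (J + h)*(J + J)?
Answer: -3096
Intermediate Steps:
X(J) = 2*J*(-1 + J) (X(J) = (J - 1)*(J + J) = (-1 + J)*(2*J) = 2*J*(-1 + J))
(X(4) - 110)*(-4*(-4 - 5)) = (2*4*(-1 + 4) - 110)*(-4*(-4 - 5)) = (2*4*3 - 110)*(-4*(-9)) = (24 - 110)*36 = -86*36 = -3096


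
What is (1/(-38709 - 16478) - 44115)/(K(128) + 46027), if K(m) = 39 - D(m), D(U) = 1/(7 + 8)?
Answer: -2809124430/2933354611 ≈ -0.95765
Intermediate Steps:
D(U) = 1/15
K(m) = 584/15 (K(m) = 39 - 1*1/15 = 39 - 1/15 = 584/15)
(1/(-38709 - 16478) - 44115)/(K(128) + 46027) = (1/(-38709 - 16478) - 44115)/(584/15 + 46027) = (1/(-55187) - 44115)/(690989/15) = (-1/55187 - 44115)*(15/690989) = -2434574506/55187*15/690989 = -2809124430/2933354611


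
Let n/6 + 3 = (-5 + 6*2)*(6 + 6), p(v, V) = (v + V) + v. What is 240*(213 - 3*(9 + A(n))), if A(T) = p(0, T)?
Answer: -305280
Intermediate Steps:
p(v, V) = V + 2*v (p(v, V) = (V + v) + v = V + 2*v)
n = 486 (n = -18 + 6*((-5 + 6*2)*(6 + 6)) = -18 + 6*((-5 + 12)*12) = -18 + 6*(7*12) = -18 + 6*84 = -18 + 504 = 486)
A(T) = T (A(T) = T + 2*0 = T + 0 = T)
240*(213 - 3*(9 + A(n))) = 240*(213 - 3*(9 + 486)) = 240*(213 - 3*495) = 240*(213 - 1485) = 240*(-1272) = -305280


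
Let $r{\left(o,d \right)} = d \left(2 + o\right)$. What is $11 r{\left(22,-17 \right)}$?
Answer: $-4488$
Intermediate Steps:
$11 r{\left(22,-17 \right)} = 11 \left(- 17 \left(2 + 22\right)\right) = 11 \left(\left(-17\right) 24\right) = 11 \left(-408\right) = -4488$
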